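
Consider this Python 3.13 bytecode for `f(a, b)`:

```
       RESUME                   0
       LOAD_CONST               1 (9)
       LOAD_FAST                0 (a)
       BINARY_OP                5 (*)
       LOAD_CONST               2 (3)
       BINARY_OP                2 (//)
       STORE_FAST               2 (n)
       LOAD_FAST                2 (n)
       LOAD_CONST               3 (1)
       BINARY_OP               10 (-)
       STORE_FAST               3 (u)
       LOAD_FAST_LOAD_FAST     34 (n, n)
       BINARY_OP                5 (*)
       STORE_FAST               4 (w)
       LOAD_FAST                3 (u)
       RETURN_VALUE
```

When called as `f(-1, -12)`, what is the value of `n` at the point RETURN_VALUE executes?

-3

LOAD_CONST → push 9. Stack: [9]
LOAD_FAST a → push -1. Stack: [9, -1]
BINARY_OP * → 9 * -1 = -9. Stack: [-9]
LOAD_CONST → push 3. Stack: [-9, 3]
BINARY_OP // → -9 // 3 = -3. Stack: [-3]
STORE_FAST n → n=-3. Stack: []
LOAD_FAST n → push -3. Stack: [-3]
LOAD_CONST → push 1. Stack: [-3, 1]
BINARY_OP - → -3 - 1 = -4. Stack: [-4]
STORE_FAST u → u=-4. Stack: []
LOAD_FAST_LOAD_FAST n,n → push -3,-3. Stack: [-3, -3]
BINARY_OP * → -3 * -3 = 9. Stack: [9]
STORE_FAST w → w=9. Stack: []
LOAD_FAST u → push -4. Stack: [-4]
RETURN_VALUE → return -4.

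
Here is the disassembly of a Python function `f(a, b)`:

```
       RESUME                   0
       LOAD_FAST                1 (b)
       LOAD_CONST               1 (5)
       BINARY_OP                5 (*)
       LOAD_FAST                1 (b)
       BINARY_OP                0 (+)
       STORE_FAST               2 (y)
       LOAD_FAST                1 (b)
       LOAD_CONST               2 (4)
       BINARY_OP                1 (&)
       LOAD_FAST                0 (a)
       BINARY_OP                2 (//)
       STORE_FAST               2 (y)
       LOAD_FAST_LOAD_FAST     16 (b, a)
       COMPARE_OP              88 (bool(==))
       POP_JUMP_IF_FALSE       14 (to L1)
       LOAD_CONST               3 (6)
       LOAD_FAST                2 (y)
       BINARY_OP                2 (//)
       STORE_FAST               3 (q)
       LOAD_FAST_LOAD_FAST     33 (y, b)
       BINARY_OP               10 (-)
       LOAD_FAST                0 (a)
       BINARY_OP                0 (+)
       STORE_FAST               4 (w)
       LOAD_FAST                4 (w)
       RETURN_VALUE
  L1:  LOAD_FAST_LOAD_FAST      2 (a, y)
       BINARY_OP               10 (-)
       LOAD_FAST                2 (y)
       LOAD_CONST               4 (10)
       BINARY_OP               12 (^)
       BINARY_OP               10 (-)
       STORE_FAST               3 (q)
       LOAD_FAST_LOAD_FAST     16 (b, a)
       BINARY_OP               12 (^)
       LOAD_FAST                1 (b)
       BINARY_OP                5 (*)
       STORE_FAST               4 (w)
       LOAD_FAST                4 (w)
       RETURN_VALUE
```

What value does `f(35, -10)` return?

430

LOAD_FAST b → push -10. Stack: [-10]
LOAD_CONST → push 5. Stack: [-10, 5]
BINARY_OP * → -10 * 5 = -50. Stack: [-50]
LOAD_FAST b → push -10. Stack: [-50, -10]
BINARY_OP + → -50 + -10 = -60. Stack: [-60]
STORE_FAST y → y=-60. Stack: []
LOAD_FAST b → push -10. Stack: [-10]
LOAD_CONST → push 4. Stack: [-10, 4]
BINARY_OP & → -10 & 4 = 4. Stack: [4]
LOAD_FAST a → push 35. Stack: [4, 35]
BINARY_OP // → 4 // 35 = 0. Stack: [0]
STORE_FAST y → y=0. Stack: []
LOAD_FAST_LOAD_FAST b,a → push -10,35. Stack: [-10, 35]
COMPARE_OP bool(==) → -10 vs 35 = False. Stack: [False]
POP_JUMP_IF_FALSE → pop False; jump. Stack: []
LOAD_FAST_LOAD_FAST a,y → push 35,0. Stack: [35, 0]
BINARY_OP - → 35 - 0 = 35. Stack: [35]
LOAD_FAST y → push 0. Stack: [35, 0]
LOAD_CONST → push 10. Stack: [35, 0, 10]
BINARY_OP ^ → 0 ^ 10 = 10. Stack: [35, 10]
BINARY_OP - → 35 - 10 = 25. Stack: [25]
STORE_FAST q → q=25. Stack: []
LOAD_FAST_LOAD_FAST b,a → push -10,35. Stack: [-10, 35]
BINARY_OP ^ → -10 ^ 35 = -43. Stack: [-43]
LOAD_FAST b → push -10. Stack: [-43, -10]
BINARY_OP * → -43 * -10 = 430. Stack: [430]
STORE_FAST w → w=430. Stack: []
LOAD_FAST w → push 430. Stack: [430]
RETURN_VALUE → return 430.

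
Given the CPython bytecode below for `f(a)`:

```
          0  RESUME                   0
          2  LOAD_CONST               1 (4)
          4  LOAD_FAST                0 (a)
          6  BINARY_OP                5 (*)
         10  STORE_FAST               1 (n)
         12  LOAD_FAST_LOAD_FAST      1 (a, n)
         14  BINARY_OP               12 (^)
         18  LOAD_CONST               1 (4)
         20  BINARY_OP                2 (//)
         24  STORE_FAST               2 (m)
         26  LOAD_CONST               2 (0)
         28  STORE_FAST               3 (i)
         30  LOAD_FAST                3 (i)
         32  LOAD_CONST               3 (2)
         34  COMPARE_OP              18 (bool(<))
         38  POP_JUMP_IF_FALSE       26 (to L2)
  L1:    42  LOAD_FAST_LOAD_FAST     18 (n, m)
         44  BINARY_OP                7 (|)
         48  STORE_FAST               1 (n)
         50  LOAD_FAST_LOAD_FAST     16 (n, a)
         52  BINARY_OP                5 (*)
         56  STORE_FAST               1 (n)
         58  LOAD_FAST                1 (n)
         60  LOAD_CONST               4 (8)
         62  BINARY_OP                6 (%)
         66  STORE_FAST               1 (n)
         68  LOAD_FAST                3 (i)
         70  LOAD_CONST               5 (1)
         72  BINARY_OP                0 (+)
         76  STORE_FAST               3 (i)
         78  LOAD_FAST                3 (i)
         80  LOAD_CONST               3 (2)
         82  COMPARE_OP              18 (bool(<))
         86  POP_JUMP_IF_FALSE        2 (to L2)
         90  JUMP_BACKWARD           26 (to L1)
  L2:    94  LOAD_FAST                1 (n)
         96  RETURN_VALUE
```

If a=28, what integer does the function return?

LOAD_CONST → push 4. Stack: [4]
LOAD_FAST a → push 28. Stack: [4, 28]
BINARY_OP * → 4 * 28 = 112. Stack: [112]
STORE_FAST n → n=112. Stack: []
LOAD_FAST_LOAD_FAST a,n → push 28,112. Stack: [28, 112]
BINARY_OP ^ → 28 ^ 112 = 108. Stack: [108]
LOAD_CONST → push 4. Stack: [108, 4]
BINARY_OP // → 108 // 4 = 27. Stack: [27]
STORE_FAST m → m=27. Stack: []
LOAD_CONST → push 0. Stack: [0]
STORE_FAST i → i=0. Stack: []
LOAD_FAST i → push 0. Stack: [0]
LOAD_CONST → push 2. Stack: [0, 2]
COMPARE_OP bool(<) → 0 vs 2 = True. Stack: [True]
POP_JUMP_IF_FALSE → pop True; no jump. Stack: []
LOAD_FAST_LOAD_FAST n,m → push 112,27. Stack: [112, 27]
BINARY_OP | → 112 | 27 = 123. Stack: [123]
STORE_FAST n → n=123. Stack: []
LOAD_FAST_LOAD_FAST n,a → push 123,28. Stack: [123, 28]
BINARY_OP * → 123 * 28 = 3444. Stack: [3444]
STORE_FAST n → n=3444. Stack: []
LOAD_FAST n → push 3444. Stack: [3444]
LOAD_CONST → push 8. Stack: [3444, 8]
BINARY_OP % → 3444 % 8 = 4. Stack: [4]
STORE_FAST n → n=4. Stack: []
LOAD_FAST i → push 0. Stack: [0]
LOAD_CONST → push 1. Stack: [0, 1]
BINARY_OP + → 0 + 1 = 1. Stack: [1]
STORE_FAST i → i=1. Stack: []
LOAD_FAST i → push 1. Stack: [1]
LOAD_CONST → push 2. Stack: [1, 2]
COMPARE_OP bool(<) → 1 vs 2 = True. Stack: [True]
POP_JUMP_IF_FALSE → pop True; no jump. Stack: []
LOAD_FAST_LOAD_FAST n,m → push 4,27. Stack: [4, 27]
BINARY_OP | → 4 | 27 = 31. Stack: [31]
STORE_FAST n → n=31. Stack: []
LOAD_FAST_LOAD_FAST n,a → push 31,28. Stack: [31, 28]
BINARY_OP * → 31 * 28 = 868. Stack: [868]
STORE_FAST n → n=868. Stack: []
LOAD_FAST n → push 868. Stack: [868]
LOAD_CONST → push 8. Stack: [868, 8]
BINARY_OP % → 868 % 8 = 4. Stack: [4]
STORE_FAST n → n=4. Stack: []
LOAD_FAST i → push 1. Stack: [1]
LOAD_CONST → push 1. Stack: [1, 1]
BINARY_OP + → 1 + 1 = 2. Stack: [2]
STORE_FAST i → i=2. Stack: []
LOAD_FAST i → push 2. Stack: [2]
LOAD_CONST → push 2. Stack: [2, 2]
COMPARE_OP bool(<) → 2 vs 2 = False. Stack: [False]
POP_JUMP_IF_FALSE → pop False; jump. Stack: []
LOAD_FAST n → push 4. Stack: [4]
RETURN_VALUE → return 4.

4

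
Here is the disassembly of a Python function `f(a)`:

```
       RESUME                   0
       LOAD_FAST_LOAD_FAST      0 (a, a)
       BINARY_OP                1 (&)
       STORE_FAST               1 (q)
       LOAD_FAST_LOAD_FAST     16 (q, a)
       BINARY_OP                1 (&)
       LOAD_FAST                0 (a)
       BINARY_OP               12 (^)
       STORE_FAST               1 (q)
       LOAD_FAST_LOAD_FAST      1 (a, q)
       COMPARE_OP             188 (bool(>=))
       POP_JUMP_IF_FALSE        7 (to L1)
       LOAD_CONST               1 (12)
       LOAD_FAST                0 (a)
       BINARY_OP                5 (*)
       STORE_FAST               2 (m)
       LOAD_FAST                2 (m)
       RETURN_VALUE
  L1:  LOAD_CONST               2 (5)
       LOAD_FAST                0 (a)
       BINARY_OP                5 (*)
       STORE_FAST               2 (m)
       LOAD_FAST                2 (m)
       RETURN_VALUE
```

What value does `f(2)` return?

24

LOAD_FAST_LOAD_FAST a,a → push 2,2. Stack: [2, 2]
BINARY_OP & → 2 & 2 = 2. Stack: [2]
STORE_FAST q → q=2. Stack: []
LOAD_FAST_LOAD_FAST q,a → push 2,2. Stack: [2, 2]
BINARY_OP & → 2 & 2 = 2. Stack: [2]
LOAD_FAST a → push 2. Stack: [2, 2]
BINARY_OP ^ → 2 ^ 2 = 0. Stack: [0]
STORE_FAST q → q=0. Stack: []
LOAD_FAST_LOAD_FAST a,q → push 2,0. Stack: [2, 0]
COMPARE_OP bool(>=) → 2 vs 0 = True. Stack: [True]
POP_JUMP_IF_FALSE → pop True; no jump. Stack: []
LOAD_CONST → push 12. Stack: [12]
LOAD_FAST a → push 2. Stack: [12, 2]
BINARY_OP * → 12 * 2 = 24. Stack: [24]
STORE_FAST m → m=24. Stack: []
LOAD_FAST m → push 24. Stack: [24]
RETURN_VALUE → return 24.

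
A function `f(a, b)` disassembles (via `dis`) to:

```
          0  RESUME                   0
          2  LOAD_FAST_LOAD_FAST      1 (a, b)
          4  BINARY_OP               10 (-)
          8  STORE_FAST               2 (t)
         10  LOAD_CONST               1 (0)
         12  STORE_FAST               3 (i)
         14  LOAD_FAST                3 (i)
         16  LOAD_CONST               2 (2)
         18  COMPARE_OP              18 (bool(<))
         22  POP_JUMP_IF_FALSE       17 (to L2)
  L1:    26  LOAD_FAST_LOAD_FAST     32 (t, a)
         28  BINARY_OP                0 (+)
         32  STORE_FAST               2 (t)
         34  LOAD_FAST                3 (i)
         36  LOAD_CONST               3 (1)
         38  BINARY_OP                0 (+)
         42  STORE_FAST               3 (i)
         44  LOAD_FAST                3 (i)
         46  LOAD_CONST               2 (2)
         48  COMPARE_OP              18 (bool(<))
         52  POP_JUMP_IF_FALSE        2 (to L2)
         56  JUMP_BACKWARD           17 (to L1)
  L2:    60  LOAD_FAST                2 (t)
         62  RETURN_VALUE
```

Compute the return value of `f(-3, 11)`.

LOAD_FAST_LOAD_FAST a,b → push -3,11. Stack: [-3, 11]
BINARY_OP - → -3 - 11 = -14. Stack: [-14]
STORE_FAST t → t=-14. Stack: []
LOAD_CONST → push 0. Stack: [0]
STORE_FAST i → i=0. Stack: []
LOAD_FAST i → push 0. Stack: [0]
LOAD_CONST → push 2. Stack: [0, 2]
COMPARE_OP bool(<) → 0 vs 2 = True. Stack: [True]
POP_JUMP_IF_FALSE → pop True; no jump. Stack: []
LOAD_FAST_LOAD_FAST t,a → push -14,-3. Stack: [-14, -3]
BINARY_OP + → -14 + -3 = -17. Stack: [-17]
STORE_FAST t → t=-17. Stack: []
LOAD_FAST i → push 0. Stack: [0]
LOAD_CONST → push 1. Stack: [0, 1]
BINARY_OP + → 0 + 1 = 1. Stack: [1]
STORE_FAST i → i=1. Stack: []
LOAD_FAST i → push 1. Stack: [1]
LOAD_CONST → push 2. Stack: [1, 2]
COMPARE_OP bool(<) → 1 vs 2 = True. Stack: [True]
POP_JUMP_IF_FALSE → pop True; no jump. Stack: []
LOAD_FAST_LOAD_FAST t,a → push -17,-3. Stack: [-17, -3]
BINARY_OP + → -17 + -3 = -20. Stack: [-20]
STORE_FAST t → t=-20. Stack: []
LOAD_FAST i → push 1. Stack: [1]
LOAD_CONST → push 1. Stack: [1, 1]
BINARY_OP + → 1 + 1 = 2. Stack: [2]
STORE_FAST i → i=2. Stack: []
LOAD_FAST i → push 2. Stack: [2]
LOAD_CONST → push 2. Stack: [2, 2]
COMPARE_OP bool(<) → 2 vs 2 = False. Stack: [False]
POP_JUMP_IF_FALSE → pop False; jump. Stack: []
LOAD_FAST t → push -20. Stack: [-20]
RETURN_VALUE → return -20.

-20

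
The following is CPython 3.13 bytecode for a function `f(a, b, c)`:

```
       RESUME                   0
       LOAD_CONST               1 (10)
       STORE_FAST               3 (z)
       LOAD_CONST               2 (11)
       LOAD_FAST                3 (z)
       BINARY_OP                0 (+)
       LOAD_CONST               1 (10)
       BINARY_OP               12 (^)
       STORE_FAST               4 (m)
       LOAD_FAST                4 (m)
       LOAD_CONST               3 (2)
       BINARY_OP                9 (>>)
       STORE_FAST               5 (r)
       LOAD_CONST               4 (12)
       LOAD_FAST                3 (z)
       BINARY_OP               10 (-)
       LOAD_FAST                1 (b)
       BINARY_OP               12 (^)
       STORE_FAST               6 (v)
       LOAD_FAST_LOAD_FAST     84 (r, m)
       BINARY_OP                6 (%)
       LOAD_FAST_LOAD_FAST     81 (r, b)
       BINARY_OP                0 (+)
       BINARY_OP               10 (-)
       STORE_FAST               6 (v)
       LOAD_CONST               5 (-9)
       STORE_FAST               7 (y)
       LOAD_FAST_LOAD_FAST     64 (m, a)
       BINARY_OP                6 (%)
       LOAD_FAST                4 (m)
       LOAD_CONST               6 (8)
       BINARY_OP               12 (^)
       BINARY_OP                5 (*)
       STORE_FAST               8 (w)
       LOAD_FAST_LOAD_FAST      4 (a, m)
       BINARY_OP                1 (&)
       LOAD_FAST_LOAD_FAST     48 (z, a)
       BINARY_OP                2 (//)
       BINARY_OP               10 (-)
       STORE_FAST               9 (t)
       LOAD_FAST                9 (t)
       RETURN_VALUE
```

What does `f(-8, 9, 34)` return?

26

LOAD_CONST → push 10. Stack: [10]
STORE_FAST z → z=10. Stack: []
LOAD_CONST → push 11. Stack: [11]
LOAD_FAST z → push 10. Stack: [11, 10]
BINARY_OP + → 11 + 10 = 21. Stack: [21]
LOAD_CONST → push 10. Stack: [21, 10]
BINARY_OP ^ → 21 ^ 10 = 31. Stack: [31]
STORE_FAST m → m=31. Stack: []
LOAD_FAST m → push 31. Stack: [31]
LOAD_CONST → push 2. Stack: [31, 2]
BINARY_OP >> → 31 >> 2 = 7. Stack: [7]
STORE_FAST r → r=7. Stack: []
LOAD_CONST → push 12. Stack: [12]
LOAD_FAST z → push 10. Stack: [12, 10]
BINARY_OP - → 12 - 10 = 2. Stack: [2]
LOAD_FAST b → push 9. Stack: [2, 9]
BINARY_OP ^ → 2 ^ 9 = 11. Stack: [11]
STORE_FAST v → v=11. Stack: []
LOAD_FAST_LOAD_FAST r,m → push 7,31. Stack: [7, 31]
BINARY_OP % → 7 % 31 = 7. Stack: [7]
LOAD_FAST_LOAD_FAST r,b → push 7,9. Stack: [7, 7, 9]
BINARY_OP + → 7 + 9 = 16. Stack: [7, 16]
BINARY_OP - → 7 - 16 = -9. Stack: [-9]
STORE_FAST v → v=-9. Stack: []
LOAD_CONST → push -9. Stack: [-9]
STORE_FAST y → y=-9. Stack: []
LOAD_FAST_LOAD_FAST m,a → push 31,-8. Stack: [31, -8]
BINARY_OP % → 31 % -8 = -1. Stack: [-1]
LOAD_FAST m → push 31. Stack: [-1, 31]
LOAD_CONST → push 8. Stack: [-1, 31, 8]
BINARY_OP ^ → 31 ^ 8 = 23. Stack: [-1, 23]
BINARY_OP * → -1 * 23 = -23. Stack: [-23]
STORE_FAST w → w=-23. Stack: []
LOAD_FAST_LOAD_FAST a,m → push -8,31. Stack: [-8, 31]
BINARY_OP & → -8 & 31 = 24. Stack: [24]
LOAD_FAST_LOAD_FAST z,a → push 10,-8. Stack: [24, 10, -8]
BINARY_OP // → 10 // -8 = -2. Stack: [24, -2]
BINARY_OP - → 24 - -2 = 26. Stack: [26]
STORE_FAST t → t=26. Stack: []
LOAD_FAST t → push 26. Stack: [26]
RETURN_VALUE → return 26.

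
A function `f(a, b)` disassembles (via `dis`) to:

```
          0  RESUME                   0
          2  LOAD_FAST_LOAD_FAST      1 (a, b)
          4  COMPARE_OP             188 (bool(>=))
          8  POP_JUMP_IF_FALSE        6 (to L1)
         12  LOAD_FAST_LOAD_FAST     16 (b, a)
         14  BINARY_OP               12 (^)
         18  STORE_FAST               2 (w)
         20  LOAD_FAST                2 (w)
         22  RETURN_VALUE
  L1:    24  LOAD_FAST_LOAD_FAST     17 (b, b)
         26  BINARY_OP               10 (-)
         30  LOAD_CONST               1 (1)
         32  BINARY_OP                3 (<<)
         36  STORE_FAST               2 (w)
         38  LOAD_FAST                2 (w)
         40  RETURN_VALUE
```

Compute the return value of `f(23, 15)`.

LOAD_FAST_LOAD_FAST a,b → push 23,15. Stack: [23, 15]
COMPARE_OP bool(>=) → 23 vs 15 = True. Stack: [True]
POP_JUMP_IF_FALSE → pop True; no jump. Stack: []
LOAD_FAST_LOAD_FAST b,a → push 15,23. Stack: [15, 23]
BINARY_OP ^ → 15 ^ 23 = 24. Stack: [24]
STORE_FAST w → w=24. Stack: []
LOAD_FAST w → push 24. Stack: [24]
RETURN_VALUE → return 24.

24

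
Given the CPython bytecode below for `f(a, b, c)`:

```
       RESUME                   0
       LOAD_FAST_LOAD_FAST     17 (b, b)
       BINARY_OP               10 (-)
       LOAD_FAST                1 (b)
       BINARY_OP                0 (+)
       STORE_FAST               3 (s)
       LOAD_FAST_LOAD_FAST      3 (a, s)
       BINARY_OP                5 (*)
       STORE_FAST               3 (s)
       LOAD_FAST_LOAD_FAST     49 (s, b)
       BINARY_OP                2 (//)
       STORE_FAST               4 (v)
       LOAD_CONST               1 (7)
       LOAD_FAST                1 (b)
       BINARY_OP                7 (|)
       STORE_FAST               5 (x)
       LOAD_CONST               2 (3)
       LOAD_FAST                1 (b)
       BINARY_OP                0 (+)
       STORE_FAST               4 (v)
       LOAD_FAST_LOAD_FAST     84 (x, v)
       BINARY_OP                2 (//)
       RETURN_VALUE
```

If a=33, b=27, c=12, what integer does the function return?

LOAD_FAST_LOAD_FAST b,b → push 27,27. Stack: [27, 27]
BINARY_OP - → 27 - 27 = 0. Stack: [0]
LOAD_FAST b → push 27. Stack: [0, 27]
BINARY_OP + → 0 + 27 = 27. Stack: [27]
STORE_FAST s → s=27. Stack: []
LOAD_FAST_LOAD_FAST a,s → push 33,27. Stack: [33, 27]
BINARY_OP * → 33 * 27 = 891. Stack: [891]
STORE_FAST s → s=891. Stack: []
LOAD_FAST_LOAD_FAST s,b → push 891,27. Stack: [891, 27]
BINARY_OP // → 891 // 27 = 33. Stack: [33]
STORE_FAST v → v=33. Stack: []
LOAD_CONST → push 7. Stack: [7]
LOAD_FAST b → push 27. Stack: [7, 27]
BINARY_OP | → 7 | 27 = 31. Stack: [31]
STORE_FAST x → x=31. Stack: []
LOAD_CONST → push 3. Stack: [3]
LOAD_FAST b → push 27. Stack: [3, 27]
BINARY_OP + → 3 + 27 = 30. Stack: [30]
STORE_FAST v → v=30. Stack: []
LOAD_FAST_LOAD_FAST x,v → push 31,30. Stack: [31, 30]
BINARY_OP // → 31 // 30 = 1. Stack: [1]
RETURN_VALUE → return 1.

1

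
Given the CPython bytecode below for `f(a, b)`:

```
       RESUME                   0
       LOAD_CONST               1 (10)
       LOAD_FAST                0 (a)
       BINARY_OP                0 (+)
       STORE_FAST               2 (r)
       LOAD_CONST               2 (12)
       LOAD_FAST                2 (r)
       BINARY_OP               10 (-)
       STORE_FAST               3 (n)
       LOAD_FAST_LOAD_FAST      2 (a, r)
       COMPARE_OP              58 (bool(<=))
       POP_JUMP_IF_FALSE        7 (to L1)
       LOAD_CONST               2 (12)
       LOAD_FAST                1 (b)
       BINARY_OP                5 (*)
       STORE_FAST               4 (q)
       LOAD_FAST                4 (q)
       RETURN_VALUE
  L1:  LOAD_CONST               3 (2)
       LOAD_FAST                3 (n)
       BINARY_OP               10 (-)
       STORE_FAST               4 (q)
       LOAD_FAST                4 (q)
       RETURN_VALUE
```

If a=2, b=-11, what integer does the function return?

LOAD_CONST → push 10. Stack: [10]
LOAD_FAST a → push 2. Stack: [10, 2]
BINARY_OP + → 10 + 2 = 12. Stack: [12]
STORE_FAST r → r=12. Stack: []
LOAD_CONST → push 12. Stack: [12]
LOAD_FAST r → push 12. Stack: [12, 12]
BINARY_OP - → 12 - 12 = 0. Stack: [0]
STORE_FAST n → n=0. Stack: []
LOAD_FAST_LOAD_FAST a,r → push 2,12. Stack: [2, 12]
COMPARE_OP bool(<=) → 2 vs 12 = True. Stack: [True]
POP_JUMP_IF_FALSE → pop True; no jump. Stack: []
LOAD_CONST → push 12. Stack: [12]
LOAD_FAST b → push -11. Stack: [12, -11]
BINARY_OP * → 12 * -11 = -132. Stack: [-132]
STORE_FAST q → q=-132. Stack: []
LOAD_FAST q → push -132. Stack: [-132]
RETURN_VALUE → return -132.

-132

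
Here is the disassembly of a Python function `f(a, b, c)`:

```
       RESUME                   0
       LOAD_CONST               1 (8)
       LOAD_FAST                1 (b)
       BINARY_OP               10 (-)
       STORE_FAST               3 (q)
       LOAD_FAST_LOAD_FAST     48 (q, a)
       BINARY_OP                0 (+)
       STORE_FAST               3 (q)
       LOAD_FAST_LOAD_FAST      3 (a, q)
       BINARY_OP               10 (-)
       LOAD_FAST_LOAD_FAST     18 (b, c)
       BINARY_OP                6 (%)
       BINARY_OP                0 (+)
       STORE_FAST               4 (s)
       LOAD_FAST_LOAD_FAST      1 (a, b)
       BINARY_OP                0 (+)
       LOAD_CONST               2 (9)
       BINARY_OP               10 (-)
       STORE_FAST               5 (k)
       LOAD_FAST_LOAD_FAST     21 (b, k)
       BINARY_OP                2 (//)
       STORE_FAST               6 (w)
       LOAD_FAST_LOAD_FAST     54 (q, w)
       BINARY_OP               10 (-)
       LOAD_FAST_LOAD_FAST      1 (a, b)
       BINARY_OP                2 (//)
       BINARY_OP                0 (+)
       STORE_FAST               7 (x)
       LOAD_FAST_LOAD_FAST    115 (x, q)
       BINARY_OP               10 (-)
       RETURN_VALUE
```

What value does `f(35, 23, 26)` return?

LOAD_CONST → push 8. Stack: [8]
LOAD_FAST b → push 23. Stack: [8, 23]
BINARY_OP - → 8 - 23 = -15. Stack: [-15]
STORE_FAST q → q=-15. Stack: []
LOAD_FAST_LOAD_FAST q,a → push -15,35. Stack: [-15, 35]
BINARY_OP + → -15 + 35 = 20. Stack: [20]
STORE_FAST q → q=20. Stack: []
LOAD_FAST_LOAD_FAST a,q → push 35,20. Stack: [35, 20]
BINARY_OP - → 35 - 20 = 15. Stack: [15]
LOAD_FAST_LOAD_FAST b,c → push 23,26. Stack: [15, 23, 26]
BINARY_OP % → 23 % 26 = 23. Stack: [15, 23]
BINARY_OP + → 15 + 23 = 38. Stack: [38]
STORE_FAST s → s=38. Stack: []
LOAD_FAST_LOAD_FAST a,b → push 35,23. Stack: [35, 23]
BINARY_OP + → 35 + 23 = 58. Stack: [58]
LOAD_CONST → push 9. Stack: [58, 9]
BINARY_OP - → 58 - 9 = 49. Stack: [49]
STORE_FAST k → k=49. Stack: []
LOAD_FAST_LOAD_FAST b,k → push 23,49. Stack: [23, 49]
BINARY_OP // → 23 // 49 = 0. Stack: [0]
STORE_FAST w → w=0. Stack: []
LOAD_FAST_LOAD_FAST q,w → push 20,0. Stack: [20, 0]
BINARY_OP - → 20 - 0 = 20. Stack: [20]
LOAD_FAST_LOAD_FAST a,b → push 35,23. Stack: [20, 35, 23]
BINARY_OP // → 35 // 23 = 1. Stack: [20, 1]
BINARY_OP + → 20 + 1 = 21. Stack: [21]
STORE_FAST x → x=21. Stack: []
LOAD_FAST_LOAD_FAST x,q → push 21,20. Stack: [21, 20]
BINARY_OP - → 21 - 20 = 1. Stack: [1]
RETURN_VALUE → return 1.

1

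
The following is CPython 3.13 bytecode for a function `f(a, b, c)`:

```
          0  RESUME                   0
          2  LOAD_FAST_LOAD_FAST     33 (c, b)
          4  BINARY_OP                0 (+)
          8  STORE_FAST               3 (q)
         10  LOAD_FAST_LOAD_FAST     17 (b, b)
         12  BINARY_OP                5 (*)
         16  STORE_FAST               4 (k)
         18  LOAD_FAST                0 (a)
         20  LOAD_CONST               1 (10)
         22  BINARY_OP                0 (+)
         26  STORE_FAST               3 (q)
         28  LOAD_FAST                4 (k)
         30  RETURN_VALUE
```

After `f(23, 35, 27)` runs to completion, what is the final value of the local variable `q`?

LOAD_FAST_LOAD_FAST c,b → push 27,35. Stack: [27, 35]
BINARY_OP + → 27 + 35 = 62. Stack: [62]
STORE_FAST q → q=62. Stack: []
LOAD_FAST_LOAD_FAST b,b → push 35,35. Stack: [35, 35]
BINARY_OP * → 35 * 35 = 1225. Stack: [1225]
STORE_FAST k → k=1225. Stack: []
LOAD_FAST a → push 23. Stack: [23]
LOAD_CONST → push 10. Stack: [23, 10]
BINARY_OP + → 23 + 10 = 33. Stack: [33]
STORE_FAST q → q=33. Stack: []
LOAD_FAST k → push 1225. Stack: [1225]
RETURN_VALUE → return 1225.

33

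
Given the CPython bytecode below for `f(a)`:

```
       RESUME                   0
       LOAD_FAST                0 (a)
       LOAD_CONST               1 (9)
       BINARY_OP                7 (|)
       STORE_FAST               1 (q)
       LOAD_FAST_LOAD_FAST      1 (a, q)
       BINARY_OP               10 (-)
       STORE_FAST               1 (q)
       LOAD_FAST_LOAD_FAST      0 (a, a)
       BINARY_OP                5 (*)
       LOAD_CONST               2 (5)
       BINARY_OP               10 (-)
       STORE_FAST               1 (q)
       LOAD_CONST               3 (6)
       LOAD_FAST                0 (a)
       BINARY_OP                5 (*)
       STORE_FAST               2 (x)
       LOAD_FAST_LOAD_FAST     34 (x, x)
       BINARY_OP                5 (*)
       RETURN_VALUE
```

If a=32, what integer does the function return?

LOAD_FAST a → push 32. Stack: [32]
LOAD_CONST → push 9. Stack: [32, 9]
BINARY_OP | → 32 | 9 = 41. Stack: [41]
STORE_FAST q → q=41. Stack: []
LOAD_FAST_LOAD_FAST a,q → push 32,41. Stack: [32, 41]
BINARY_OP - → 32 - 41 = -9. Stack: [-9]
STORE_FAST q → q=-9. Stack: []
LOAD_FAST_LOAD_FAST a,a → push 32,32. Stack: [32, 32]
BINARY_OP * → 32 * 32 = 1024. Stack: [1024]
LOAD_CONST → push 5. Stack: [1024, 5]
BINARY_OP - → 1024 - 5 = 1019. Stack: [1019]
STORE_FAST q → q=1019. Stack: []
LOAD_CONST → push 6. Stack: [6]
LOAD_FAST a → push 32. Stack: [6, 32]
BINARY_OP * → 6 * 32 = 192. Stack: [192]
STORE_FAST x → x=192. Stack: []
LOAD_FAST_LOAD_FAST x,x → push 192,192. Stack: [192, 192]
BINARY_OP * → 192 * 192 = 36864. Stack: [36864]
RETURN_VALUE → return 36864.

36864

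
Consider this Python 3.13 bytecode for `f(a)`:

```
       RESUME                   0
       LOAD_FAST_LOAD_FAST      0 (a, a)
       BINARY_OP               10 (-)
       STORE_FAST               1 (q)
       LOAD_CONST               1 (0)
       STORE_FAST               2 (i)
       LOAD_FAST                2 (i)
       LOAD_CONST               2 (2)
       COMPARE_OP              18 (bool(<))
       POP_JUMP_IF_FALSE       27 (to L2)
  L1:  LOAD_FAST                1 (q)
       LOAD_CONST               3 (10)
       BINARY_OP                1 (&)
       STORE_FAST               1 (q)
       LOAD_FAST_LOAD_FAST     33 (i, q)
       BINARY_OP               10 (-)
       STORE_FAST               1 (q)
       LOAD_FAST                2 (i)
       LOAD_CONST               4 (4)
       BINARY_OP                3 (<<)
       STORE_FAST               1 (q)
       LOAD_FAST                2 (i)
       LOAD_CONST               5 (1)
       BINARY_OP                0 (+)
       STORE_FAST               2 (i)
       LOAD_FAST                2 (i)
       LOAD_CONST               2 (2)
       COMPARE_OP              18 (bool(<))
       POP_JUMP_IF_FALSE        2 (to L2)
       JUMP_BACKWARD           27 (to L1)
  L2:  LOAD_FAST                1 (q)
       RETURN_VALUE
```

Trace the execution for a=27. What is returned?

LOAD_FAST_LOAD_FAST a,a → push 27,27. Stack: [27, 27]
BINARY_OP - → 27 - 27 = 0. Stack: [0]
STORE_FAST q → q=0. Stack: []
LOAD_CONST → push 0. Stack: [0]
STORE_FAST i → i=0. Stack: []
LOAD_FAST i → push 0. Stack: [0]
LOAD_CONST → push 2. Stack: [0, 2]
COMPARE_OP bool(<) → 0 vs 2 = True. Stack: [True]
POP_JUMP_IF_FALSE → pop True; no jump. Stack: []
LOAD_FAST q → push 0. Stack: [0]
LOAD_CONST → push 10. Stack: [0, 10]
BINARY_OP & → 0 & 10 = 0. Stack: [0]
STORE_FAST q → q=0. Stack: []
LOAD_FAST_LOAD_FAST i,q → push 0,0. Stack: [0, 0]
BINARY_OP - → 0 - 0 = 0. Stack: [0]
STORE_FAST q → q=0. Stack: []
LOAD_FAST i → push 0. Stack: [0]
LOAD_CONST → push 4. Stack: [0, 4]
BINARY_OP << → 0 << 4 = 0. Stack: [0]
STORE_FAST q → q=0. Stack: []
LOAD_FAST i → push 0. Stack: [0]
LOAD_CONST → push 1. Stack: [0, 1]
BINARY_OP + → 0 + 1 = 1. Stack: [1]
STORE_FAST i → i=1. Stack: []
LOAD_FAST i → push 1. Stack: [1]
LOAD_CONST → push 2. Stack: [1, 2]
COMPARE_OP bool(<) → 1 vs 2 = True. Stack: [True]
POP_JUMP_IF_FALSE → pop True; no jump. Stack: []
LOAD_FAST q → push 0. Stack: [0]
LOAD_CONST → push 10. Stack: [0, 10]
BINARY_OP & → 0 & 10 = 0. Stack: [0]
STORE_FAST q → q=0. Stack: []
LOAD_FAST_LOAD_FAST i,q → push 1,0. Stack: [1, 0]
BINARY_OP - → 1 - 0 = 1. Stack: [1]
STORE_FAST q → q=1. Stack: []
LOAD_FAST i → push 1. Stack: [1]
LOAD_CONST → push 4. Stack: [1, 4]
BINARY_OP << → 1 << 4 = 16. Stack: [16]
STORE_FAST q → q=16. Stack: []
LOAD_FAST i → push 1. Stack: [1]
LOAD_CONST → push 1. Stack: [1, 1]
BINARY_OP + → 1 + 1 = 2. Stack: [2]
STORE_FAST i → i=2. Stack: []
LOAD_FAST i → push 2. Stack: [2]
LOAD_CONST → push 2. Stack: [2, 2]
COMPARE_OP bool(<) → 2 vs 2 = False. Stack: [False]
POP_JUMP_IF_FALSE → pop False; jump. Stack: []
LOAD_FAST q → push 16. Stack: [16]
RETURN_VALUE → return 16.

16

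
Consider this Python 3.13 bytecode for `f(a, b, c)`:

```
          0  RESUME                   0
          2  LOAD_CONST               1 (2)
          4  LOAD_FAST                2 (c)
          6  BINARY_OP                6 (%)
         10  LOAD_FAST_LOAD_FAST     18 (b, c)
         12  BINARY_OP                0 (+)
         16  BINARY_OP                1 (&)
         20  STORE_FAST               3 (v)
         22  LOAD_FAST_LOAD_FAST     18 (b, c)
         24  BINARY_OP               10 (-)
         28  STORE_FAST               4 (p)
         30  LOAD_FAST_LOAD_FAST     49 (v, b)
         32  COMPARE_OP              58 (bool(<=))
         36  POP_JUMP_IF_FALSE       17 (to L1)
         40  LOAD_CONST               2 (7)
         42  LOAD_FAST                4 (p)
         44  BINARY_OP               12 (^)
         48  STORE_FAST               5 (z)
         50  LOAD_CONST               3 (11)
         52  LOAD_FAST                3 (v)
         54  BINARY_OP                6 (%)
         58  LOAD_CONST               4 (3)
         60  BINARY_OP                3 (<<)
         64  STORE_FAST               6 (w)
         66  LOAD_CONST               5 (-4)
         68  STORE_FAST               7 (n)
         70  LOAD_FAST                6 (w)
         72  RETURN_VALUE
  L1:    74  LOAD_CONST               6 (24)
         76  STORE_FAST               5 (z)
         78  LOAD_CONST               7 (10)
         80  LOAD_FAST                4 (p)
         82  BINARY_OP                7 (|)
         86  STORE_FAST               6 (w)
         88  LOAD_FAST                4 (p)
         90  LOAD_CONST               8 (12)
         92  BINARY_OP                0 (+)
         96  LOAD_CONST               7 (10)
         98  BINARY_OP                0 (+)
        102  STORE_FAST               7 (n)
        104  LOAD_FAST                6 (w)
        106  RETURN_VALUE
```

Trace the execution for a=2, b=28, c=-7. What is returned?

88

LOAD_CONST → push 2. Stack: [2]
LOAD_FAST c → push -7. Stack: [2, -7]
BINARY_OP % → 2 % -7 = -5. Stack: [-5]
LOAD_FAST_LOAD_FAST b,c → push 28,-7. Stack: [-5, 28, -7]
BINARY_OP + → 28 + -7 = 21. Stack: [-5, 21]
BINARY_OP & → -5 & 21 = 17. Stack: [17]
STORE_FAST v → v=17. Stack: []
LOAD_FAST_LOAD_FAST b,c → push 28,-7. Stack: [28, -7]
BINARY_OP - → 28 - -7 = 35. Stack: [35]
STORE_FAST p → p=35. Stack: []
LOAD_FAST_LOAD_FAST v,b → push 17,28. Stack: [17, 28]
COMPARE_OP bool(<=) → 17 vs 28 = True. Stack: [True]
POP_JUMP_IF_FALSE → pop True; no jump. Stack: []
LOAD_CONST → push 7. Stack: [7]
LOAD_FAST p → push 35. Stack: [7, 35]
BINARY_OP ^ → 7 ^ 35 = 36. Stack: [36]
STORE_FAST z → z=36. Stack: []
LOAD_CONST → push 11. Stack: [11]
LOAD_FAST v → push 17. Stack: [11, 17]
BINARY_OP % → 11 % 17 = 11. Stack: [11]
LOAD_CONST → push 3. Stack: [11, 3]
BINARY_OP << → 11 << 3 = 88. Stack: [88]
STORE_FAST w → w=88. Stack: []
LOAD_CONST → push -4. Stack: [-4]
STORE_FAST n → n=-4. Stack: []
LOAD_FAST w → push 88. Stack: [88]
RETURN_VALUE → return 88.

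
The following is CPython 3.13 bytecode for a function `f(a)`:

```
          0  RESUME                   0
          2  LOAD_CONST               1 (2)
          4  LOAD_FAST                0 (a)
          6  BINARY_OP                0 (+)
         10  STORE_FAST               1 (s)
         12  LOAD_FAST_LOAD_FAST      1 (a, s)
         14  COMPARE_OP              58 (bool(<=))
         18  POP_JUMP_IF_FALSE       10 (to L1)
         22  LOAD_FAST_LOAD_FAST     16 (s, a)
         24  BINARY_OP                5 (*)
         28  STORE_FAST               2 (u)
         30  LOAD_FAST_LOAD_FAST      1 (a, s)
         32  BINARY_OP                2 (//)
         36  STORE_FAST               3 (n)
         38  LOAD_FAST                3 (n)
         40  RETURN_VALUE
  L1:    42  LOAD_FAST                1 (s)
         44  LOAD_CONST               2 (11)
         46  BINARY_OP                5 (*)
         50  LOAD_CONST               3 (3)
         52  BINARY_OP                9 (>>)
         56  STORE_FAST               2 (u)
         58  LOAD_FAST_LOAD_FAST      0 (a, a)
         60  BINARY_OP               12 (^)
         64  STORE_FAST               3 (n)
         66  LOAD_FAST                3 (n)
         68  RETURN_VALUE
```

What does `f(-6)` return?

LOAD_CONST → push 2. Stack: [2]
LOAD_FAST a → push -6. Stack: [2, -6]
BINARY_OP + → 2 + -6 = -4. Stack: [-4]
STORE_FAST s → s=-4. Stack: []
LOAD_FAST_LOAD_FAST a,s → push -6,-4. Stack: [-6, -4]
COMPARE_OP bool(<=) → -6 vs -4 = True. Stack: [True]
POP_JUMP_IF_FALSE → pop True; no jump. Stack: []
LOAD_FAST_LOAD_FAST s,a → push -4,-6. Stack: [-4, -6]
BINARY_OP * → -4 * -6 = 24. Stack: [24]
STORE_FAST u → u=24. Stack: []
LOAD_FAST_LOAD_FAST a,s → push -6,-4. Stack: [-6, -4]
BINARY_OP // → -6 // -4 = 1. Stack: [1]
STORE_FAST n → n=1. Stack: []
LOAD_FAST n → push 1. Stack: [1]
RETURN_VALUE → return 1.

1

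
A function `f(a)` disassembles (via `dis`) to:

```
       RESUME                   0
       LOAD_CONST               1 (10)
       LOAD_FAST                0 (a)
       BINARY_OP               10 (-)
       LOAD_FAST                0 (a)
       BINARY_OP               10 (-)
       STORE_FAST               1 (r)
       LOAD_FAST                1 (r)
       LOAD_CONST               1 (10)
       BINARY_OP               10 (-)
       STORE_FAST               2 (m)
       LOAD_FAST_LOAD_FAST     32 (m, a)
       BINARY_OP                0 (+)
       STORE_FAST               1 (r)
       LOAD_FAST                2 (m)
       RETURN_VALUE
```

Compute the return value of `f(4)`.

LOAD_CONST → push 10. Stack: [10]
LOAD_FAST a → push 4. Stack: [10, 4]
BINARY_OP - → 10 - 4 = 6. Stack: [6]
LOAD_FAST a → push 4. Stack: [6, 4]
BINARY_OP - → 6 - 4 = 2. Stack: [2]
STORE_FAST r → r=2. Stack: []
LOAD_FAST r → push 2. Stack: [2]
LOAD_CONST → push 10. Stack: [2, 10]
BINARY_OP - → 2 - 10 = -8. Stack: [-8]
STORE_FAST m → m=-8. Stack: []
LOAD_FAST_LOAD_FAST m,a → push -8,4. Stack: [-8, 4]
BINARY_OP + → -8 + 4 = -4. Stack: [-4]
STORE_FAST r → r=-4. Stack: []
LOAD_FAST m → push -8. Stack: [-8]
RETURN_VALUE → return -8.

-8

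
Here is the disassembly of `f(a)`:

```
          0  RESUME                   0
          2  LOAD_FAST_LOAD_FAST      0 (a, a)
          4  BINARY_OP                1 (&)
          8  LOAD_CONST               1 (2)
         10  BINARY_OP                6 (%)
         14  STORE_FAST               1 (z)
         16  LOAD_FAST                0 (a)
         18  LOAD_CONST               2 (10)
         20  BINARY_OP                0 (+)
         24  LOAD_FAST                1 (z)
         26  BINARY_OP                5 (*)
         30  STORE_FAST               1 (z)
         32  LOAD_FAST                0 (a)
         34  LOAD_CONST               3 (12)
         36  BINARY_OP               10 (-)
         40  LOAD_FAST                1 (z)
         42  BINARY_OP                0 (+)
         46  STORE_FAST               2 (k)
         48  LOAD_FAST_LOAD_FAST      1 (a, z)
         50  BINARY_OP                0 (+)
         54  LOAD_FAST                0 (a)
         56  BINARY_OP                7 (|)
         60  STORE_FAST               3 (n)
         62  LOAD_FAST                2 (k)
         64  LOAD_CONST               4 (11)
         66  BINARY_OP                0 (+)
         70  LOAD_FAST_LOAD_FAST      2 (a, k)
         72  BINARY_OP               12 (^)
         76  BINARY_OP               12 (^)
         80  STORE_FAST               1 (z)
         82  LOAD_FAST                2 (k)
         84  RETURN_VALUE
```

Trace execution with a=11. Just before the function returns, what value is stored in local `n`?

LOAD_FAST_LOAD_FAST a,a → push 11,11. Stack: [11, 11]
BINARY_OP & → 11 & 11 = 11. Stack: [11]
LOAD_CONST → push 2. Stack: [11, 2]
BINARY_OP % → 11 % 2 = 1. Stack: [1]
STORE_FAST z → z=1. Stack: []
LOAD_FAST a → push 11. Stack: [11]
LOAD_CONST → push 10. Stack: [11, 10]
BINARY_OP + → 11 + 10 = 21. Stack: [21]
LOAD_FAST z → push 1. Stack: [21, 1]
BINARY_OP * → 21 * 1 = 21. Stack: [21]
STORE_FAST z → z=21. Stack: []
LOAD_FAST a → push 11. Stack: [11]
LOAD_CONST → push 12. Stack: [11, 12]
BINARY_OP - → 11 - 12 = -1. Stack: [-1]
LOAD_FAST z → push 21. Stack: [-1, 21]
BINARY_OP + → -1 + 21 = 20. Stack: [20]
STORE_FAST k → k=20. Stack: []
LOAD_FAST_LOAD_FAST a,z → push 11,21. Stack: [11, 21]
BINARY_OP + → 11 + 21 = 32. Stack: [32]
LOAD_FAST a → push 11. Stack: [32, 11]
BINARY_OP | → 32 | 11 = 43. Stack: [43]
STORE_FAST n → n=43. Stack: []
LOAD_FAST k → push 20. Stack: [20]
LOAD_CONST → push 11. Stack: [20, 11]
BINARY_OP + → 20 + 11 = 31. Stack: [31]
LOAD_FAST_LOAD_FAST a,k → push 11,20. Stack: [31, 11, 20]
BINARY_OP ^ → 11 ^ 20 = 31. Stack: [31, 31]
BINARY_OP ^ → 31 ^ 31 = 0. Stack: [0]
STORE_FAST z → z=0. Stack: []
LOAD_FAST k → push 20. Stack: [20]
RETURN_VALUE → return 20.

43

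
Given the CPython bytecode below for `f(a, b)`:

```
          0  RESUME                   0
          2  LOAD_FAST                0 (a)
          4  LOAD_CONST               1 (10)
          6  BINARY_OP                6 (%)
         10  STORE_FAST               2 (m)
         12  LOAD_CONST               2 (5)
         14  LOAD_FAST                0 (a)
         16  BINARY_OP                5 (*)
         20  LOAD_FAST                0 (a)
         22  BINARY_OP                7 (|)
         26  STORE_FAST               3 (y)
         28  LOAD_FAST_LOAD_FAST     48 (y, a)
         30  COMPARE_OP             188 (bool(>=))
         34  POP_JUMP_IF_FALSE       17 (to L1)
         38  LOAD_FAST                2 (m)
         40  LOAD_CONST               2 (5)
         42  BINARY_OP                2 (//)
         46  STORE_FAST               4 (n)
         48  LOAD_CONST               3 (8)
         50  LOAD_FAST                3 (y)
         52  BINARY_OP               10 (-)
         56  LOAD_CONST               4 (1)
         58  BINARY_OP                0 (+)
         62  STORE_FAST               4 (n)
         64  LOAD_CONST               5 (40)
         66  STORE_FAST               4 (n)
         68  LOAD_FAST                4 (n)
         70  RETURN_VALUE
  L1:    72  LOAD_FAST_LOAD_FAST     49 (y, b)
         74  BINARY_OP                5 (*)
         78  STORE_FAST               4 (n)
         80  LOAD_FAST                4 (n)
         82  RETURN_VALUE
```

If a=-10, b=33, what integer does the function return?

LOAD_FAST a → push -10. Stack: [-10]
LOAD_CONST → push 10. Stack: [-10, 10]
BINARY_OP % → -10 % 10 = 0. Stack: [0]
STORE_FAST m → m=0. Stack: []
LOAD_CONST → push 5. Stack: [5]
LOAD_FAST a → push -10. Stack: [5, -10]
BINARY_OP * → 5 * -10 = -50. Stack: [-50]
LOAD_FAST a → push -10. Stack: [-50, -10]
BINARY_OP | → -50 | -10 = -2. Stack: [-2]
STORE_FAST y → y=-2. Stack: []
LOAD_FAST_LOAD_FAST y,a → push -2,-10. Stack: [-2, -10]
COMPARE_OP bool(>=) → -2 vs -10 = True. Stack: [True]
POP_JUMP_IF_FALSE → pop True; no jump. Stack: []
LOAD_FAST m → push 0. Stack: [0]
LOAD_CONST → push 5. Stack: [0, 5]
BINARY_OP // → 0 // 5 = 0. Stack: [0]
STORE_FAST n → n=0. Stack: []
LOAD_CONST → push 8. Stack: [8]
LOAD_FAST y → push -2. Stack: [8, -2]
BINARY_OP - → 8 - -2 = 10. Stack: [10]
LOAD_CONST → push 1. Stack: [10, 1]
BINARY_OP + → 10 + 1 = 11. Stack: [11]
STORE_FAST n → n=11. Stack: []
LOAD_CONST → push 40. Stack: [40]
STORE_FAST n → n=40. Stack: []
LOAD_FAST n → push 40. Stack: [40]
RETURN_VALUE → return 40.

40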